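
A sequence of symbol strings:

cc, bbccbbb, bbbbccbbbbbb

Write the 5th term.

bbbbbbbbccbbbbbbbbbbbb

Every step adds bb to the front and bbb to the end of the previous string.
From bbbbccbbbbbb, 2 further steps: bbbbccbbbbbb → bbbbbbccbbbbbbbbb → (answer).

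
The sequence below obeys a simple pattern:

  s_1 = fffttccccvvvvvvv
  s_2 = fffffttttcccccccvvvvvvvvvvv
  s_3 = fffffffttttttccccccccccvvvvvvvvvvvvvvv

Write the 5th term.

fffffffffffttttttttttccccccccccccccccvvvvvvvvvvvvvvvvvvvvvvv

The n-th term is 2n-1 f's then 2n-2 t's then 3n-2 c's then 4n-1 v's, where the shown terms are n = 2, 3, 4.
For term 5, n = 6, so the run lengths are 11, 10, 16, 23.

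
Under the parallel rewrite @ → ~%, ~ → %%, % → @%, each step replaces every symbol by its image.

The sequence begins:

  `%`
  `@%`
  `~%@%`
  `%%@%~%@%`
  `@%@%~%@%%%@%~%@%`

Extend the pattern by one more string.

Rewriting the 16 symbols of @%@%~%@%%%@%~%@% one by one yields ~% @% ~% @% %% @% ~% @% @% @% ~% @% %% @% ~% @%; concatenated:

~%@%~%@%%%@%~%@%@%@%~%@%%%@%~%@%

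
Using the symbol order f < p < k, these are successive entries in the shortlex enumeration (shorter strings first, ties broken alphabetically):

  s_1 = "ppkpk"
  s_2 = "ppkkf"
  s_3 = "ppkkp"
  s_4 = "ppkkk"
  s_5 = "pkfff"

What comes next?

The successor of pkfff increments the rightmost position that isn't already k and resets every position after it to f.

pkffp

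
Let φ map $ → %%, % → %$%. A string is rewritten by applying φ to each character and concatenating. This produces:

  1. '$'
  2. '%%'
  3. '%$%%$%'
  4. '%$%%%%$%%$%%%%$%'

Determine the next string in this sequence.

%$%%%%$%%$%%$%%$%%%%$%%$%%%%$%%$%%$%%$%%%%$%

φ(%$%%%%$%%$%%%%$%) expands symbol-by-symbol to %$% %% %$% %$% %$% %$% %% %$% %$% %% %$% %$% %$% %$% %% %$%; joining the 16 pieces gives the next term.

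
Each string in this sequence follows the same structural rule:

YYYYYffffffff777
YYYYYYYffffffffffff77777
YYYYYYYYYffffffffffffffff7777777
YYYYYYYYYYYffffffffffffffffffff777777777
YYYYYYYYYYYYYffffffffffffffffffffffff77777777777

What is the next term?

Each string has the form Y^{2n+1} f^{4n} 7^{2n-1}, where the shown terms are n = 2, 3, 4, 5, 6.
For the next term, n = 7, so the run lengths are 15, 28, 13.

YYYYYYYYYYYYYYYffffffffffffffffffffffffffff7777777777777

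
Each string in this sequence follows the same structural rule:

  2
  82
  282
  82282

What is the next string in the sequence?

28282282

From term 3 onward, concatenate the second-to-last term with the last: 2·82 = 282, 82·282 = 82282, …
Continuing: 282 · 82282 gives term 5.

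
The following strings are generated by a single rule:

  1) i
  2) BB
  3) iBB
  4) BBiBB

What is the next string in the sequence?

This is a Fibonacci-style word recurrence s(k) = s(k−2)·s(k−1): e.g. i·BB = iBB.
Continuing: iBB · BBiBB gives term 5.

iBBBBiBB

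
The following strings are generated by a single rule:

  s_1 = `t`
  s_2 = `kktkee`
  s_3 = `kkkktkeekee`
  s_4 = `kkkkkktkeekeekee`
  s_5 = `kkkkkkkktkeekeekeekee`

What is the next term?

Each term wraps the previous one in kk on the left and kee on the right.
So the next term is kk·kkkkkkkktkeekeekeekee·kee.

kkkkkkkkkktkeekeekeekeekee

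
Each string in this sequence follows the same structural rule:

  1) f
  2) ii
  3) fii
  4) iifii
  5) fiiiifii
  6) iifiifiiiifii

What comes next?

fiiiifiiiifiifiiiifii

Each term (from the third on) is the two preceding terms concatenated in order: term 3 = f·ii = fii.
The next term joins fiiiifii and iifiifiiiifii.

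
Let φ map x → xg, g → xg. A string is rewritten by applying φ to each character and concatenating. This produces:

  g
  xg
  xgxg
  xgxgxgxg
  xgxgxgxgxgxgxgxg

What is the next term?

Replace each of the 16 characters of xgxgxgxgxgxgxgxg in place — xg xg xg xg xg xg xg xg xg xg xg xg xg xg xg xg — and concatenate.

xgxgxgxgxgxgxgxgxgxgxgxgxgxgxgxg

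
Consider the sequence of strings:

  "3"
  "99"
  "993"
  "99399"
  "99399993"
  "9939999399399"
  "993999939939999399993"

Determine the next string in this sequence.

9939999399399993999939939999399399

From term 3 onward, concatenate the last term with the second-to-last: 99·3 = 993, 993·99 = 99399, …
Continuing: 993999939939999399993 · 9939999399399 gives term 8.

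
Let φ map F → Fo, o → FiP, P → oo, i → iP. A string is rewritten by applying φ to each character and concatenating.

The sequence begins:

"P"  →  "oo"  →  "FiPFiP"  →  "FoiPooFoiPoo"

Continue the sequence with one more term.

Expanding FoiPooFoiPoo: F→Fo, o→FiP, i→iP, P→oo, o→FiP, o→FiP, F→Fo, o→FiP, i→iP, P→oo, o→FiP, o→FiP. Concatenated: Fo FiP iP oo FiP FiP Fo FiP iP oo FiP FiP.

FoFiPiPooFiPFiPFoFiPiPooFiPFiP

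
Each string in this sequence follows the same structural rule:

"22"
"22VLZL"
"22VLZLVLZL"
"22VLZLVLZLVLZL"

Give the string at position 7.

The strings grow by a fixed suffix VLZL each time.
From 22VLZLVLZLVLZL, 3 further steps: 22VLZLVLZLVLZL → 22VLZLVLZLVLZLVLZL → 22VLZLVLZLVLZLVLZLVLZL → (answer).

22VLZLVLZLVLZLVLZLVLZLVLZL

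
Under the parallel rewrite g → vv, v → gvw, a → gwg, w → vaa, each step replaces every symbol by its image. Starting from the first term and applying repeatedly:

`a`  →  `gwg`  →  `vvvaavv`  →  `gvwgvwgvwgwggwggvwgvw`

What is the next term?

φ(gvwgvwgvwgwggwggvwgvw) expands symbol-by-symbol to vv gvw vaa vv gvw vaa vv gvw vaa vv vaa vv vv vaa vv vv gvw vaa vv gvw vaa; joining the 21 pieces gives the next term.

vvgvwvaavvgvwvaavvgvwvaavvvaavvvvvaavvvvgvwvaavvgvwvaa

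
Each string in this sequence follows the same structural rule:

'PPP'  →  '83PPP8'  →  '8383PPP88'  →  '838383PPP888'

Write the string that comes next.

s(k+1) = 83·s(k)·8, so each term gains 83 as a prefix and 8 as a suffix.
So the next term is 83·838383PPP888·8.

83838383PPP8888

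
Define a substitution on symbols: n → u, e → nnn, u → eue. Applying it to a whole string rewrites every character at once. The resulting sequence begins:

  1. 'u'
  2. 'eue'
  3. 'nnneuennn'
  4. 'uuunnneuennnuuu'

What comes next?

Rewriting the 15 symbols of uuunnneuennnuuu one by one yields eue eue eue u u u nnn eue nnn u u u eue eue eue; concatenated:

eueeueeueuuunnneuennnuuueueeueeue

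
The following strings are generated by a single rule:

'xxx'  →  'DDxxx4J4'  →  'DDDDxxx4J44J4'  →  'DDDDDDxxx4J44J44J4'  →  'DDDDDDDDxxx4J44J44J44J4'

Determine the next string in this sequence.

s(k+1) = DD·s(k)·4J4, so each term gains DD as a prefix and 4J4 as a suffix.
One more step from DDDDDDDDxxx4J44J44J44J4 gives the answer.

DDDDDDDDDDxxx4J44J44J44J44J4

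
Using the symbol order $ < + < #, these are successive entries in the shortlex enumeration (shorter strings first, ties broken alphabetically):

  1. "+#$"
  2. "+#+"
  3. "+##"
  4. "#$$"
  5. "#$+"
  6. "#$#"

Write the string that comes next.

#+$

Find the rightmost character of #$# below #, bump it to the next letter, and reset everything to its right to $.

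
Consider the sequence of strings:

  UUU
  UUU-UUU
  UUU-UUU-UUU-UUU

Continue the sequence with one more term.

Every step duplicates the string with '-' between the halves.
Doubling UUU-UUU-UUU-UUU with '-' between the halves:

UUU-UUU-UUU-UUU-UUU-UUU-UUU-UUU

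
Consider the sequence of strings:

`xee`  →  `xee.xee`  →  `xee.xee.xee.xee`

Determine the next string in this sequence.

Every step duplicates the string with '.' between the halves.
So the next term is two copies of xee.xee.xee.xee with '.' between the halves.

xee.xee.xee.xee.xee.xee.xee.xee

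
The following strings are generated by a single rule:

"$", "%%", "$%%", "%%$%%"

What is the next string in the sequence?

This is a Fibonacci-style word recurrence s(k) = s(k−2)·s(k−1): e.g. $·%% = $%%.
The next term joins $%% and %%$%%.

$%%%%$%%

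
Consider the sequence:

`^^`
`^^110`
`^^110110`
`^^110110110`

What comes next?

Each term is the previous one with 110 appended.
Applying this once more to ^^110110110:

^^110110110110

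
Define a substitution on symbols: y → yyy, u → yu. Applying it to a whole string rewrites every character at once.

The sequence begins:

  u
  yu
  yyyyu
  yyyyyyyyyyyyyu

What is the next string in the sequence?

φ(yyyyyyyyyyyyyu) expands symbol-by-symbol to yyy yyy yyy yyy yyy yyy yyy yyy yyy yyy yyy yyy yyy yu; joining the 14 pieces gives the next term.

yyyyyyyyyyyyyyyyyyyyyyyyyyyyyyyyyyyyyyyyu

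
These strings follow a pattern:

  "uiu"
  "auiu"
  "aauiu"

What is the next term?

aaauiu

Every step adds a at the front: s(k+1) = a·s(k).
So the next term is a·aauiu.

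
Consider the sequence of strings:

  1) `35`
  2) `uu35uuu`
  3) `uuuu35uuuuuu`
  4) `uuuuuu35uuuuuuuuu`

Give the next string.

Every step adds uu to the front and uuu to the end of the previous string.
Applying this once more to uuuuuu35uuuuuuuuu:

uuuuuuuu35uuuuuuuuuuuu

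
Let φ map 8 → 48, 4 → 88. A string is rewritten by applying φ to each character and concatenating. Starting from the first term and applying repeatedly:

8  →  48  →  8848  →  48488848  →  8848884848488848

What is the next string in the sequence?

Rewriting the 16 symbols of 8848884848488848 one by one yields 48 48 88 48 48 48 88 48 88 48 88 48 48 48 88 48; concatenated:

48488848484888488848884848488848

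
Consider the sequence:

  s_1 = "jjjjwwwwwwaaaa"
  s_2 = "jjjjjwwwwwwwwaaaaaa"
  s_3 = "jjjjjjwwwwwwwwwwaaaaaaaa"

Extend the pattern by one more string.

jjjjjjjwwwwwwwwwwwwaaaaaaaaaa

The n-th term is n+2 j's then 2n+2 w's then 2n a's, where the shown terms are n = 2, 3, 4.
For the next term, n = 5, so the run lengths are 7, 12, 10.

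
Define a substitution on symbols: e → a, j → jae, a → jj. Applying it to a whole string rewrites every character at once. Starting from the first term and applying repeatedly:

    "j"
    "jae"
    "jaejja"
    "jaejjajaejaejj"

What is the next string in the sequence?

Rewriting the 14 symbols of jaejjajaejaejj one by one yields jae jj a jae jae jj jae jj a jae jj a jae jae; concatenated:

jaejjajaejaejjjaejjajaejjajaejae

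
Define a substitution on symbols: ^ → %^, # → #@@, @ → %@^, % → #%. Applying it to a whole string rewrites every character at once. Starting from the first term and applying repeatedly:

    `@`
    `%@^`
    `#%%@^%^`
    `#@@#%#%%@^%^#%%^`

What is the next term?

#@@%@^%@^#@@#%#@@#%#%%@^%^#%%^#@@#%#%%^

φ(#@@#%#%%@^%^#%%^) expands symbol-by-symbol to #@@ %@^ %@^ #@@ #% #@@ #% #% %@^ %^ #% %^ #@@ #% #% %^; joining the 16 pieces gives the next term.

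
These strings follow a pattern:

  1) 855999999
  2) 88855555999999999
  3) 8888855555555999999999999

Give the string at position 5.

The n-th term is 2n-1 8's then 3n-1 5's then 3n+3 9's (n = 1, 2, …).
For term 5, n = 5, so the run lengths are 9, 14, 18.

88888888855555555555555999999999999999999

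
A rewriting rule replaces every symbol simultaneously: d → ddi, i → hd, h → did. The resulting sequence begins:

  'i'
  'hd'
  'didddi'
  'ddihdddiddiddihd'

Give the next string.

ddiddihddidddiddiddihdddiddihdddiddihddidddi

φ(ddihdddiddiddihd) expands symbol-by-symbol to ddi ddi hd did ddi ddi ddi hd ddi ddi hd ddi ddi hd did ddi; joining the 16 pieces gives the next term.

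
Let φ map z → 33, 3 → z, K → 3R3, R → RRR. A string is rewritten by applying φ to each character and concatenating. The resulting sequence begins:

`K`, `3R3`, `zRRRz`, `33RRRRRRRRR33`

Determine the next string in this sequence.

zzRRRRRRRRRRRRRRRRRRRRRRRRRRRzz

Applying the rule to each of the 13 symbols of 33RRRRRRRRR33 gives the pieces z z RRR RRR RRR RRR RRR RRR RRR RRR RRR z z, which concatenate to the answer.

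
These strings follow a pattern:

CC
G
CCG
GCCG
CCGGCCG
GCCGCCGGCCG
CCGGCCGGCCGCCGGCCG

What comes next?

Each term (from the third on) is the two preceding terms concatenated in order: term 3 = CC·G = CCG.
The next term joins GCCGCCGGCCG and CCGGCCGGCCGCCGGCCG.

GCCGCCGGCCGCCGGCCGGCCGCCGGCCG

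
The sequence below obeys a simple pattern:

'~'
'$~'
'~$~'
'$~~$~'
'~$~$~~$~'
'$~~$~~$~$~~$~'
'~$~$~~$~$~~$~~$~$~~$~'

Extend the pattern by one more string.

$~~$~~$~$~~$~~$~$~~$~$~~$~~$~$~~$~

From term 3 onward, concatenate the second-to-last term with the last: ~·$~ = ~$~, $~·~$~ = $~~$~, …
The next term joins $~~$~~$~$~~$~ and ~$~$~~$~$~~$~~$~$~~$~.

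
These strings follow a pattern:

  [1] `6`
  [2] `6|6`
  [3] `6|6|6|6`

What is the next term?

s(k+1) = s(k)·|·s(k) — each term doubles the last with '|' between the halves.
Doubling 6|6|6|6 with '|' between the halves:

6|6|6|6|6|6|6|6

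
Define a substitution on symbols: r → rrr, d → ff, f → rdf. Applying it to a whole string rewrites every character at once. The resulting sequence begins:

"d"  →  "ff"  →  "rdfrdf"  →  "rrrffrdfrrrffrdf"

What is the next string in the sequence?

Rewriting the 16 symbols of rrrffrdfrrrffrdf one by one yields rrr rrr rrr rdf rdf rrr ff rdf rrr rrr rrr rdf rdf rrr ff rdf; concatenated:

rrrrrrrrrrdfrdfrrrffrdfrrrrrrrrrrdfrdfrrrffrdf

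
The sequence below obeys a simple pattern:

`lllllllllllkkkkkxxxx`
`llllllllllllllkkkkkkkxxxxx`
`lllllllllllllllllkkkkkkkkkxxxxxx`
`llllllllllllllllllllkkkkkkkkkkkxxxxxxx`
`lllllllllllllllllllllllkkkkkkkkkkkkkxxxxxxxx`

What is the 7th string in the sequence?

Each string has the form l^{3n+2} k^{2n-1} x^{n+1}, where the shown terms are n = 3, 4, 5, 6, 7.
For term 7, n = 9, so the run lengths are 29, 17, 10.

lllllllllllllllllllllllllllllkkkkkkkkkkkkkkkkkxxxxxxxxxx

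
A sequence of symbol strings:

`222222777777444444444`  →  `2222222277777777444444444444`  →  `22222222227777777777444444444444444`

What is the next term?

222222222222777777777777444444444444444444

Reading off run lengths: 2 runs 6, 8, 10; 7 runs 6, 8, 10; 4 runs 9, 12, 15 — each is linear in n, where the shown terms are n = 3, 4, 5.
At n = 6 the blocks have lengths 12, 12, 18.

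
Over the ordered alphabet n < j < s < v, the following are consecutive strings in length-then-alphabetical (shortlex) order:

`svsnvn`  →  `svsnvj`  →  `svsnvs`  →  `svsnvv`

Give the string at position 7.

svsjns

Advancing 3 positions from svsnvv through svsnvv → svsjnn → svsjnj reaches term 7.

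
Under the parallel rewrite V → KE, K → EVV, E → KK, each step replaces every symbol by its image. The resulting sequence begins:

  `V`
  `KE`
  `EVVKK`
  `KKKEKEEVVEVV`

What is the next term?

Apply φ to KKKEKEEVVEVV symbol by symbol: K→EVV, K→EVV, K→EVV, E→KK, K→EVV, E→KK, E→KK, V→KE, V→KE, E→KK, V→KE, V→KE; joined: EVV EVV EVV KK EVV KK KK KE KE KK KE KE.

EVVEVVEVVKKEVVKKKKKEKEKKKEKE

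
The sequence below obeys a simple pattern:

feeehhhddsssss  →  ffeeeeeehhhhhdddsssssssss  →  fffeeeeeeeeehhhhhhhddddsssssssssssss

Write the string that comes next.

ffffeeeeeeeeeeeehhhhhhhhhdddddsssssssssssssssss

Reading off run lengths: f runs 1, 2, 3; e runs 3, 6, 9; h runs 3, 5, 7; d runs 2, 3, 4; s runs 5, 9, 13 — each is linear in n (n = 1, 2, …).
At n = 4 the blocks have lengths 4, 12, 9, 5, 17.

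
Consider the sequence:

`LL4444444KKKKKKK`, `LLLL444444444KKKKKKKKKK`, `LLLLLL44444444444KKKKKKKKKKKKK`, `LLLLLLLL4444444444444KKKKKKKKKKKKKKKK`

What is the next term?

Term n consists of 2n-2 L's, followed by 2n+3 4's, followed by 3n+1 K's, where the shown terms are n = 2, 3, 4, 5.
For the next term, n = 6, so the run lengths are 10, 15, 19.

LLLLLLLLLL444444444444444KKKKKKKKKKKKKKKKKKK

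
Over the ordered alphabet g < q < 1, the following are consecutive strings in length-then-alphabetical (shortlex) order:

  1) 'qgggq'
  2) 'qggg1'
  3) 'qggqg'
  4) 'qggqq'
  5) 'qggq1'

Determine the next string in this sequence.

Treat qggq1 as a base-3 numeral over the given alphabet and add one, carrying through any trailing 1's.

qgg1g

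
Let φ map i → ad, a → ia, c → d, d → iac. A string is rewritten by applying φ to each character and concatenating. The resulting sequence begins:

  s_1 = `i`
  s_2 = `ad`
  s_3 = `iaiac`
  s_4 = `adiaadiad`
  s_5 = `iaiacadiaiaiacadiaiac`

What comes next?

Rewriting the 21 symbols of iaiacadiaiaiacadiaiac one by one yields ad ia ad ia d ia iac ad ia ad ia ad ia d ia iac ad ia ad ia d; concatenated:

adiaadiadiaiacadiaadiaadiadiaiacadiaadiad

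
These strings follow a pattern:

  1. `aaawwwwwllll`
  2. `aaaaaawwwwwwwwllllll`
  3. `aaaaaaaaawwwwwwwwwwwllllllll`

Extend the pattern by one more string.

Each string has the form a^{3n} w^{3n+2} l^{2n+2} (n = 1, 2, …).
At n = 4 the blocks have lengths 12, 14, 10.

aaaaaaaaaaaawwwwwwwwwwwwwwllllllllll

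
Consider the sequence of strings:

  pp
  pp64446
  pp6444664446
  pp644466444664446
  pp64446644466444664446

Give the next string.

The strings grow by a fixed suffix 64446 each time.
Applying this once more to pp64446644466444664446:

pp6444664446644466444664446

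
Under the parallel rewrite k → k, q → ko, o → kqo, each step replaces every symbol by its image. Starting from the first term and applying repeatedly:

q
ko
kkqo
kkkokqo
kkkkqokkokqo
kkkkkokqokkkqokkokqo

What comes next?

Applying the rule to each of the 20 symbols of kkkkkokqokkkqokkokqo gives the pieces k k k k k kqo k ko kqo k k k ko kqo k k kqo k ko kqo, which concatenate to the answer.

kkkkkkqokkokqokkkkokqokkkqokkokqo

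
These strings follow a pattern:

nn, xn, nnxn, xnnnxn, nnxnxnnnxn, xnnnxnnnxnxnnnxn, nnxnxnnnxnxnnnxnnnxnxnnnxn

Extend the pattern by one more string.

This is a Fibonacci-style word recurrence s(k) = s(k−2)·s(k−1): e.g. nn·xn = nnxn.
So term 8 is xnnnxnnnxnxnnnxn·nnxnxnnnxnxnnnxnnnxnxnnnxn.

xnnnxnnnxnxnnnxnnnxnxnnnxnxnnnxnnnxnxnnnxn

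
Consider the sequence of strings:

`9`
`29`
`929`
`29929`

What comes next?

From term 3 onward, concatenate the second-to-last term with the last: 9·29 = 929, 29·929 = 29929, …
Continuing: 929 · 29929 gives term 5.

92929929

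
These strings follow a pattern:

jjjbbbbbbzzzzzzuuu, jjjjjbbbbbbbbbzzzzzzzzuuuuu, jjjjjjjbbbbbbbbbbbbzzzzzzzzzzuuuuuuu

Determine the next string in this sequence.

jjjjjjjjjbbbbbbbbbbbbbbbzzzzzzzzzzzzuuuuuuuuu

The n-th term is 2n-1 j's then 3n b's then 2n+2 z's then 2n-1 u's, where the shown terms are n = 2, 3, 4.
For the next term, n = 5, so the run lengths are 9, 15, 12, 9.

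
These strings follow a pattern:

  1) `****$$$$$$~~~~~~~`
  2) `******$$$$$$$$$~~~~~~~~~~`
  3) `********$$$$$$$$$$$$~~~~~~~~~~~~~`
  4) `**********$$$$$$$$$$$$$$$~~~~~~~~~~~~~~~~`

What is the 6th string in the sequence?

**************$$$$$$$$$$$$$$$$$$$$$~~~~~~~~~~~~~~~~~~~~~~

The n-th term is 2n *'s then 3n $'s then 3n+1 ~'s, where the shown terms are n = 2, 3, 4, 5.
Setting n = 7 gives 14, 21, 22 characters in each block.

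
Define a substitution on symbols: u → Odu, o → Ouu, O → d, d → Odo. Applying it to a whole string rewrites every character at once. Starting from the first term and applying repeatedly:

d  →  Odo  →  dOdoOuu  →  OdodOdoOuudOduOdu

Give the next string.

Replace each of the 17 characters of OdodOdoOuudOduOdu in place — d Odo Ouu Odo d Odo Ouu d Odu Odu Odo d Odo Odu d Odo Odu — and concatenate.

dOdoOuuOdodOdoOuudOduOduOdodOdoOdudOdoOdu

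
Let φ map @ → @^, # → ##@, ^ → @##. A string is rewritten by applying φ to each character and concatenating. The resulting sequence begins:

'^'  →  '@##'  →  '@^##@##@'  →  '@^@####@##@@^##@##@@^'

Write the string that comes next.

@^@##@^##@##@##@##@@^##@##@@^@^@####@##@@^##@##@@^@^@##

Replace each of the 21 characters of @^@####@##@@^##@##@@^ in place — @^ @## @^ ##@ ##@ ##@ ##@ @^ ##@ ##@ @^ @^ @## ##@ ##@ @^ ##@ ##@ @^ @^ @## — and concatenate.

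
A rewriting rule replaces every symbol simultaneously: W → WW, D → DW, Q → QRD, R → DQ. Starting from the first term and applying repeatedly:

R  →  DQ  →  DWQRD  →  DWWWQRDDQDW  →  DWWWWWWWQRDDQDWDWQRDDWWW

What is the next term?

Replace each of the 24 characters of DWWWWWWWQRDDQDWDWQRDDWWW in place — DW WW WW WW WW WW WW WW QRD DQ DW DW QRD DW WW DW WW QRD DQ DW DW WW WW WW — and concatenate.

DWWWWWWWWWWWWWWWQRDDQDWDWQRDDWWWDWWWQRDDQDWDWWWWWWW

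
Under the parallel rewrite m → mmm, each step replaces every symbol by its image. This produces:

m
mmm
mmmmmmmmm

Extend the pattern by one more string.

mmmmmmmmmmmmmmmmmmmmmmmmmmm

Expanding mmmmmmmmm: m→mmm, m→mmm, m→mmm, m→mmm, m→mmm, m→mmm, m→mmm, m→mmm, m→mmm. Concatenated: mmm mmm mmm mmm mmm mmm mmm mmm mmm.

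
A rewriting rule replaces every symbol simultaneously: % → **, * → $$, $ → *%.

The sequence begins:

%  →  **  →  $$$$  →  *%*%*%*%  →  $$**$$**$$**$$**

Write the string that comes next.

*%*%$$$$*%*%$$$$*%*%$$$$*%*%$$$$

Applying the rule to each of the 16 symbols of $$**$$**$$**$$** gives the pieces *% *% $$ $$ *% *% $$ $$ *% *% $$ $$ *% *% $$ $$, which concatenate to the answer.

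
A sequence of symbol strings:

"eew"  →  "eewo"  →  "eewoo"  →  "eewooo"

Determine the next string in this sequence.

eewoooo

Every step adds o to the end: s(k+1) = s(k)·o.
So the next term is eewooo·o.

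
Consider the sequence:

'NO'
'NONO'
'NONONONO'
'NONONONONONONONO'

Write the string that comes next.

s(k+1) = s(k)·s(k) — each term doubles the last.
So the next term is two copies of NONONONONONONONO.

NONONONONONONONONONONONONONONONO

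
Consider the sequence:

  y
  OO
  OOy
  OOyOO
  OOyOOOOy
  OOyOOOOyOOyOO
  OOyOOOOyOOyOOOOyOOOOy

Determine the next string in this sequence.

OOyOOOOyOOyOOOOyOOOOyOOyOOOOyOOyOO

This is a Fibonacci-style word recurrence s(k) = s(k−1)·s(k−2): e.g. OO·y = OOy.
The next term joins OOyOOOOyOOyOOOOyOOOOy and OOyOOOOyOOyOO.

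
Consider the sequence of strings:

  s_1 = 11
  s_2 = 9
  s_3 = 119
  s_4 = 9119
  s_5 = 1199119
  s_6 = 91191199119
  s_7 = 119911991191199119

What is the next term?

This is a Fibonacci-style word recurrence s(k) = s(k−2)·s(k−1): e.g. 11·9 = 119.
So term 8 is 91191199119·119911991191199119.

91191199119119911991191199119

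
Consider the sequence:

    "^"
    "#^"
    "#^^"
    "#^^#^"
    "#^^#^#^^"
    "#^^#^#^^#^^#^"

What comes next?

#^^#^#^^#^^#^#^^#^#^^

This is a Fibonacci-style word recurrence s(k) = s(k−1)·s(k−2): e.g. #^·^ = #^^.
The next term joins #^^#^#^^#^^#^ and #^^#^#^^.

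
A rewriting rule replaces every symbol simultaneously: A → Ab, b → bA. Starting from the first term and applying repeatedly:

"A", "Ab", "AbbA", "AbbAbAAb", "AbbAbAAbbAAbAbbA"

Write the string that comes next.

AbbAbAAbbAAbAbbAbAAbAbbAAbbAbAAb

Replace each of the 16 characters of AbbAbAAbbAAbAbbA in place — Ab bA bA Ab bA Ab Ab bA bA Ab Ab bA Ab bA bA Ab — and concatenate.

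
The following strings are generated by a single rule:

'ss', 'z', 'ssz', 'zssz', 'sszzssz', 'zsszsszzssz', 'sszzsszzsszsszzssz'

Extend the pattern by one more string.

zsszsszzsszsszzsszzsszsszzssz

Each term (from the third on) is the two preceding terms concatenated in order: term 3 = ss·z = ssz.
So term 8 is zsszsszzssz·sszzsszzsszsszzssz.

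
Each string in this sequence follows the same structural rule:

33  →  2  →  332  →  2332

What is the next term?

From term 3 onward, concatenate the second-to-last term with the last: 33·2 = 332, 2·332 = 2332, …
Continuing: 332 · 2332 gives term 5.

3322332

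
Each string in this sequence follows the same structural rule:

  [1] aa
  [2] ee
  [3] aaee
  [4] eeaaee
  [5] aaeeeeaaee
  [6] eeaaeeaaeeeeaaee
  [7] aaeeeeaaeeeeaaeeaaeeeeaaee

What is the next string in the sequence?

eeaaeeaaeeeeaaeeaaeeeeaaeeeeaaeeaaeeeeaaee

Each term (from the third on) is the two preceding terms concatenated in order: term 3 = aa·ee = aaee.
So term 8 is eeaaeeaaeeeeaaee·aaeeeeaaeeeeaaeeaaeeeeaaee.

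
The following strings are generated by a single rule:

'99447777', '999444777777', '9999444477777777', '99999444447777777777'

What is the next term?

999999444444777777777777

The n-th term is n 9's then n 4's then 2n 7's, where the shown terms are n = 2, 3, 4, 5.
For the next term, n = 6, so the run lengths are 6, 6, 12.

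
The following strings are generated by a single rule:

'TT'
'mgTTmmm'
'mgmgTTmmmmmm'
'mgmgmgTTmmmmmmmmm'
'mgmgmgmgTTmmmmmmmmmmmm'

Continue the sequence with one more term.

mgmgmgmgmgTTmmmmmmmmmmmmmmm

s(k+1) = mg·s(k)·mmm, so each term gains mg as a prefix and mmm as a suffix.
So the next term is mg·mgmgmgmgTTmmmmmmmmmmmm·mmm.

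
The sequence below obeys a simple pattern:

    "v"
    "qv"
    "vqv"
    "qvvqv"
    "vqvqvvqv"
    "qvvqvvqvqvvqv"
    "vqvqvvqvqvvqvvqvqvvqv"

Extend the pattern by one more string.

Each term (from the third on) is the two preceding terms concatenated in order: term 3 = v·qv = vqv.
So term 8 is qvvqvvqvqvvqv·vqvqvvqvqvvqvvqvqvvqv.

qvvqvvqvqvvqvvqvqvvqvqvvqvvqvqvvqv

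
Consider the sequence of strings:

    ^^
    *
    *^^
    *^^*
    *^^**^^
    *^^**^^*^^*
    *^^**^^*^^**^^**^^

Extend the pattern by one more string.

Each term (from the third on) is the previous term followed by the one before it: term 3 = *·^^ = *^^.
So term 8 is *^^**^^*^^**^^**^^·*^^**^^*^^*.

*^^**^^*^^**^^**^^*^^**^^*^^*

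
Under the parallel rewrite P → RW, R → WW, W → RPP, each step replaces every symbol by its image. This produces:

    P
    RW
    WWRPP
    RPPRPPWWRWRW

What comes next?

Expanding RPPRPPWWRWRW: R→WW, P→RW, P→RW, R→WW, P→RW, P→RW, W→RPP, W→RPP, R→WW, W→RPP, R→WW, W→RPP. Concatenated: WW RW RW WW RW RW RPP RPP WW RPP WW RPP.

WWRWRWWWRWRWRPPRPPWWRPPWWRPP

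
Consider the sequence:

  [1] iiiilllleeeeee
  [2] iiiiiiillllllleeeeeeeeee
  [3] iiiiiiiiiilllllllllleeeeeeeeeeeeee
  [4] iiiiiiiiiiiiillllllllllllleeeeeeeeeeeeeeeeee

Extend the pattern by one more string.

iiiiiiiiiiiiiiiilllllllllllllllleeeeeeeeeeeeeeeeeeeeee

Reading off run lengths: i runs 4, 7, 10, 13; l runs 4, 7, 10, 13; e runs 6, 10, 14, 18 — each is linear in n, where the shown terms are n = 2, 3, 4, 5.
At n = 6 the blocks have lengths 16, 16, 22.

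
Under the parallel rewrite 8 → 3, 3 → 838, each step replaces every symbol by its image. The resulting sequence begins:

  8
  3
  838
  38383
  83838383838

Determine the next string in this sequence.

383838383838383838383

Rewriting each symbol of 83838383838: 8→3, 3→838, 8→3, 3→838, 8→3, 3→838, 8→3, 3→838, 8→3, 3→838, 8→3, which concatenates to 3 838 3 838 3 838 3 838 3 838 3.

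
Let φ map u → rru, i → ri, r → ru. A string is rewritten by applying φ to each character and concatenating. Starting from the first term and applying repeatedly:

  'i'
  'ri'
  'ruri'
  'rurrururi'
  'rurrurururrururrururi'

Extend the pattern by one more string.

Rewriting the 21 symbols of rurrurururrururrururi one by one yields ru rru ru ru rru ru rru ru rru ru ru rru ru rru ru ru rru ru rru ru ri; concatenated:

rurrurururrururrururrurururrururrurururrururrururi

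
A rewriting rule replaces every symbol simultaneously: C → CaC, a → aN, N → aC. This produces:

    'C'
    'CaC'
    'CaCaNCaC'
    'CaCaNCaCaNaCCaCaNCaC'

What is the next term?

Rewriting the 20 symbols of CaCaNCaCaNaCCaCaNCaC one by one yields CaC aN CaC aN aC CaC aN CaC aN aC aN CaC CaC aN CaC aN aC CaC aN CaC; concatenated:

CaCaNCaCaNaCCaCaNCaCaNaCaNCaCCaCaNCaCaNaCCaCaNCaC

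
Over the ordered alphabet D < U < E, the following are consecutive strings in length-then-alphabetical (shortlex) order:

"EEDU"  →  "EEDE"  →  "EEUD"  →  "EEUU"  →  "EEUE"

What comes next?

EEED

The successor of EEUE increments the rightmost position that isn't already E and resets every position after it to D.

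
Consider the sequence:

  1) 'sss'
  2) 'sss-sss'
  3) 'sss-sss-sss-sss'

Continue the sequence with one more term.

Every step duplicates the string with '-' between the halves.
Doubling sss-sss-sss-sss with '-' between the halves:

sss-sss-sss-sss-sss-sss-sss-sss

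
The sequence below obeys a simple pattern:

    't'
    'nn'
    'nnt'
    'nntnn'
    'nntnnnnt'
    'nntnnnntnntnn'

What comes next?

From term 3 onward, concatenate the last term with the second-to-last: nn·t = nnt, nnt·nn = nntnn, …
So term 7 is nntnnnntnntnn·nntnnnnt.

nntnnnntnntnnnntnnnnt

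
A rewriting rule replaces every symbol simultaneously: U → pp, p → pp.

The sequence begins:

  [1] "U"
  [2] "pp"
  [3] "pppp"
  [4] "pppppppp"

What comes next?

Rewriting each symbol of pppppppp: p→pp, p→pp, p→pp, p→pp, p→pp, p→pp, p→pp, p→pp, which concatenates to pp pp pp pp pp pp pp pp.

pppppppppppppppp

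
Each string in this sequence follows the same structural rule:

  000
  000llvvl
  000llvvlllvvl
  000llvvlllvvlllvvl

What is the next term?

Every step adds llvvl to the end: s(k+1) = s(k)·llvvl.
Applying this once more to 000llvvlllvvlllvvl:

000llvvlllvvlllvvlllvvl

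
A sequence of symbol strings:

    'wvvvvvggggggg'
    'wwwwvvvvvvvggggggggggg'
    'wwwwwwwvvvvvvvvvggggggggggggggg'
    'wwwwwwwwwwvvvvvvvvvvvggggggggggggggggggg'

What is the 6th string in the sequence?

wwwwwwwwwwwwwwwwvvvvvvvvvvvvvvvggggggggggggggggggggggggggg

Each string has the form w^{3n-2} v^{2n+3} g^{4n+3} (n = 1, 2, …).
Setting n = 6 gives 16, 15, 27 characters in each block.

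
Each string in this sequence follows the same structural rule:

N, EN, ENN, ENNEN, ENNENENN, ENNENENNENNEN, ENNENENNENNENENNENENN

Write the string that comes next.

From term 3 onward, concatenate the last term with the second-to-last: EN·N = ENN, ENN·EN = ENNEN, …
Continuing: ENNENENNENNENENNENENN · ENNENENNENNEN gives term 8.

ENNENENNENNENENNENENNENNENENNENNEN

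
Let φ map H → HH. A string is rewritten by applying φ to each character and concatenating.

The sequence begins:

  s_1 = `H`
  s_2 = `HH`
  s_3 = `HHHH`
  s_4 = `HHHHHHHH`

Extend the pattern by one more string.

Expanding HHHHHHHH: H→HH, H→HH, H→HH, H→HH, H→HH, H→HH, H→HH, H→HH. Concatenated: HH HH HH HH HH HH HH HH.

HHHHHHHHHHHHHHHH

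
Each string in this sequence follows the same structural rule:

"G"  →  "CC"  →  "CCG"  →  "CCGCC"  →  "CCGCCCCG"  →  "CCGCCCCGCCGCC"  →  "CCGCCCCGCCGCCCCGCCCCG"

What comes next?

CCGCCCCGCCGCCCCGCCCCGCCGCCCCGCCGCC

From term 3 onward, concatenate the last term with the second-to-last: CC·G = CCG, CCG·CC = CCGCC, …
So term 8 is CCGCCCCGCCGCCCCGCCCCG·CCGCCCCGCCGCC.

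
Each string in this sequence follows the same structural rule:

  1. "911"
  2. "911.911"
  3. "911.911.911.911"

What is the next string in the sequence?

Every step duplicates the string with '.' between the halves.
So the next term is two copies of 911.911.911.911 with '.' between the halves.

911.911.911.911.911.911.911.911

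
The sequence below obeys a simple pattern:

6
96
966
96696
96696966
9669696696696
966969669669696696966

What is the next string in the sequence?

Each term (from the third on) is the previous term followed by the one before it: term 3 = 96·6 = 966.
So term 8 is 966969669669696696966·9669696696696.

9669696696696966969669669696696696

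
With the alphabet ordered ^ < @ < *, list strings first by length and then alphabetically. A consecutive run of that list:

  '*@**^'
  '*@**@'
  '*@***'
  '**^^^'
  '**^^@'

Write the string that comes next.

The successor of **^^@ increments the rightmost position that isn't already * and resets every position after it to ^.

**^^*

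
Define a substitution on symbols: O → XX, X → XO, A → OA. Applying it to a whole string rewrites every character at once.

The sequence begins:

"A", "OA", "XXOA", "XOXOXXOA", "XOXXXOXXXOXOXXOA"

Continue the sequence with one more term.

XOXXXOXOXOXXXOXOXOXXXOXXXOXOXXOA

φ(XOXXXOXXXOXOXXOA) expands symbol-by-symbol to XO XX XO XO XO XX XO XO XO XX XO XX XO XO XX OA; joining the 16 pieces gives the next term.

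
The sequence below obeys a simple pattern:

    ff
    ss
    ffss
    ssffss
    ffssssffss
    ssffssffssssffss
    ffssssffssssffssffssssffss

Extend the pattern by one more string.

ssffssffssssffssffssssffssssffssffssssffss

Each term (from the third on) is the two preceding terms concatenated in order: term 3 = ff·ss = ffss.
So term 8 is ssffssffssssffss·ffssssffssssffssffssssffss.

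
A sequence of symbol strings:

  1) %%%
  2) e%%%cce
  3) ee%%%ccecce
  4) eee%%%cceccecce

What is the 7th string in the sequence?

eeeeee%%%ccecceccecceccecce

Each term wraps the previous one in e on the left and cce on the right.
From eee%%%cceccecce, 3 further steps: eee%%%cceccecce → eeee%%%ccecceccecce → eeeee%%%cceccecceccecce → (answer).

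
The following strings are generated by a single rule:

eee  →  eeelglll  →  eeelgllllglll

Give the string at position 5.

eeelgllllgllllgllllglll

Each term is the previous one with lglll appended.
From eeelgllllglll, 2 further steps: eeelgllllglll → eeelgllllgllllglll → (answer).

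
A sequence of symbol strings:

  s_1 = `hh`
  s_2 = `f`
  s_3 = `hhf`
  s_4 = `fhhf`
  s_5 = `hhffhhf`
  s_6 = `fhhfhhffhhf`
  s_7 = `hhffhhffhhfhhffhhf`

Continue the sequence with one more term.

This is a Fibonacci-style word recurrence s(k) = s(k−2)·s(k−1): e.g. hh·f = hhf.
So term 8 is fhhfhhffhhf·hhffhhffhhfhhffhhf.

fhhfhhffhhfhhffhhffhhfhhffhhf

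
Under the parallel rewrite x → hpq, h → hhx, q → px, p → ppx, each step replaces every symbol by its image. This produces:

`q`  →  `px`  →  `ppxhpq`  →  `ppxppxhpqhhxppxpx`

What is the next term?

Rewriting the 17 symbols of ppxppxhpqhhxppxpx one by one yields ppx ppx hpq ppx ppx hpq hhx ppx px hhx hhx hpq ppx ppx hpq ppx hpq; concatenated:

ppxppxhpqppxppxhpqhhxppxpxhhxhhxhpqppxppxhpqppxhpq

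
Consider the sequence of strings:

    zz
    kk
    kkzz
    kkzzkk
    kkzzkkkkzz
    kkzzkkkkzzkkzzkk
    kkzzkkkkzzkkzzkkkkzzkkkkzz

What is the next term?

kkzzkkkkzzkkzzkkkkzzkkkkzzkkzzkkkkzzkkzzkk

Each term (from the third on) is the previous term followed by the one before it: term 3 = kk·zz = kkzz.
So term 8 is kkzzkkkkzzkkzzkkkkzzkkkkzz·kkzzkkkkzzkkzzkk.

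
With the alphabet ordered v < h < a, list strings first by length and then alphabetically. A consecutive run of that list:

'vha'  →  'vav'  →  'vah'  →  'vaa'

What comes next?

The successor of vaa increments the rightmost position that isn't already a and resets every position after it to v.

hvv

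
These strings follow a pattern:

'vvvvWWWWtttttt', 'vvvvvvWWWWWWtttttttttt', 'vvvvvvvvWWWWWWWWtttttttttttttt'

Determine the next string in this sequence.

vvvvvvvvvvWWWWWWWWWWtttttttttttttttttt

Reading off run lengths: v runs 4, 6, 8; W runs 4, 6, 8; t runs 6, 10, 14 — each is linear in n, where the shown terms are n = 2, 3, 4.
For the next term, n = 5, so the run lengths are 10, 10, 18.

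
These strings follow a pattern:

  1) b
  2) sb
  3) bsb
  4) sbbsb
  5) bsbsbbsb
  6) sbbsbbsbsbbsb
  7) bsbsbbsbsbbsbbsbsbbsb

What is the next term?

This is a Fibonacci-style word recurrence s(k) = s(k−2)·s(k−1): e.g. b·sb = bsb.
The next term joins sbbsbbsbsbbsb and bsbsbbsbsbbsbbsbsbbsb.

sbbsbbsbsbbsbbsbsbbsbsbbsbbsbsbbsb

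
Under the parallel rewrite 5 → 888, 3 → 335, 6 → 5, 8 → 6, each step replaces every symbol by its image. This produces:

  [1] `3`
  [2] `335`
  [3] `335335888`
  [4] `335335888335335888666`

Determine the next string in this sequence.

Replace each of the 21 characters of 335335888335335888666 in place — 335 335 888 335 335 888 6 6 6 335 335 888 335 335 888 6 6 6 5 5 5 — and concatenate.

335335888335335888666335335888335335888666555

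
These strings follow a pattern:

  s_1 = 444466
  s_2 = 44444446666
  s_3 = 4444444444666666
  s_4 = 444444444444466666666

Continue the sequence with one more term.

Reading off run lengths: 4 runs 4, 7, 10, 13; 6 runs 2, 4, 6, 8 — each is linear in n (n = 1, 2, …).
Setting n = 5 gives 16, 10 characters in each block.

44444444444444446666666666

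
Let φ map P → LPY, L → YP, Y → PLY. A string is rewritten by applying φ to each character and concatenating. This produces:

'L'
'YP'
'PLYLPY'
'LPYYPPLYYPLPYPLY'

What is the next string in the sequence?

YPLPYPLYPLYLPYLPYYPPLYPLYLPYYPLPYPLYLPYYPPLY

φ(LPYYPPLYYPLPYPLY) expands symbol-by-symbol to YP LPY PLY PLY LPY LPY YP PLY PLY LPY YP LPY PLY LPY YP PLY; joining the 16 pieces gives the next term.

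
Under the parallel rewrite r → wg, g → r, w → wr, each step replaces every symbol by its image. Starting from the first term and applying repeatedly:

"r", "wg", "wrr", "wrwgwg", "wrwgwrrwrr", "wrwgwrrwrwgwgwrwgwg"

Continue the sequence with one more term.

Rewriting the 19 symbols of wrwgwrrwrwgwgwrwgwg one by one yields wr wg wr r wr wg wg wr wg wr r wr r wr wg wr r wr r; concatenated:

wrwgwrrwrwgwgwrwgwrrwrrwrwgwrrwrr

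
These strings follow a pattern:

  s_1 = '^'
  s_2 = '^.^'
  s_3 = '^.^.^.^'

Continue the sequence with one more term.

^.^.^.^.^.^.^.^

Each string is two copies of the previous one joined by '.'.
One more doubling of ^.^.^.^ gives the answer.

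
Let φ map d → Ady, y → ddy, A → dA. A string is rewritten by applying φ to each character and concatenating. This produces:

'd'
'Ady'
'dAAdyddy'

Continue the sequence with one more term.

AdydAdAAdyddyAdyAdyddy

Rewriting each symbol of dAAdyddy: d→Ady, A→dA, A→dA, d→Ady, y→ddy, d→Ady, d→Ady, y→ddy, which concatenates to Ady dA dA Ady ddy Ady Ady ddy.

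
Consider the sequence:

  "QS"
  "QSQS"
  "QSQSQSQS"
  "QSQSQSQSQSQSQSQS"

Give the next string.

QSQSQSQSQSQSQSQSQSQSQSQSQSQSQSQS

Every step duplicates the string.
So the next term is two copies of QSQSQSQSQSQSQSQS.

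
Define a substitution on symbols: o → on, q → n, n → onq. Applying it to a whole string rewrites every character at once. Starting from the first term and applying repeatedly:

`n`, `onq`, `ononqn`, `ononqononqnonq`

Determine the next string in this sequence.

ononqononqnononqononqnonqononqn

Applying the rule to each of the 14 symbols of ononqononqnonq gives the pieces on onq on onq n on onq on onq n onq on onq n, which concatenate to the answer.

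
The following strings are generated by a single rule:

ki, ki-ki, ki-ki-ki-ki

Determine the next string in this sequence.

ki-ki-ki-ki-ki-ki-ki-ki

Every step duplicates the string with '-' between the halves.
One more doubling of ki-ki-ki-ki gives the answer.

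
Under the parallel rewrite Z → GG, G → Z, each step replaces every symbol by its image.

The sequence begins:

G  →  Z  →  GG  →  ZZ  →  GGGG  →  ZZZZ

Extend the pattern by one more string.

GGGGGGGG

Rewriting each symbol of ZZZZ: Z→GG, Z→GG, Z→GG, Z→GG, which concatenates to GG GG GG GG.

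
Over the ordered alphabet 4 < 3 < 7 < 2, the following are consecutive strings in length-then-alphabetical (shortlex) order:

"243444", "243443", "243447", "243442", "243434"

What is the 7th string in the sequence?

Advancing 2 positions from 243434 through 243434 → 243433 reaches term 7.

243437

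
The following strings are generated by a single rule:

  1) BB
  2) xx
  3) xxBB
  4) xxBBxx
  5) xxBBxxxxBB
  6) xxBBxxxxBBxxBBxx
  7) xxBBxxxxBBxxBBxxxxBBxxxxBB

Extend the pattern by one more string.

xxBBxxxxBBxxBBxxxxBBxxxxBBxxBBxxxxBBxxBBxx

This is a Fibonacci-style word recurrence s(k) = s(k−1)·s(k−2): e.g. xx·BB = xxBB.
So term 8 is xxBBxxxxBBxxBBxxxxBBxxxxBB·xxBBxxxxBBxxBBxx.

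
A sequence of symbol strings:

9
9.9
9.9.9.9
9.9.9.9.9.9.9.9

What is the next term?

Each string is two copies of the previous one joined by '.'.
So the next term is two copies of 9.9.9.9.9.9.9.9 with '.' between the halves.

9.9.9.9.9.9.9.9.9.9.9.9.9.9.9.9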